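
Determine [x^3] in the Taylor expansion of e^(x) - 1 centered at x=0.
Expand to order 3: e^(x) - 1 = x^3/6 + x^2/2 + x + O(x^4).
The coefficient of x^3 is 1/6.

Final answer: 1/6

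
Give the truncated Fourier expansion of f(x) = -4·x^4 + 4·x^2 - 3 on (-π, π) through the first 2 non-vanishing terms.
(-208 + 32·π^2)·cos(x) - 4·π^4/5 - 3 + 4·π^2/3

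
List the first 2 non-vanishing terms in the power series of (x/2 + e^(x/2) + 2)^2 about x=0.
6·x + 9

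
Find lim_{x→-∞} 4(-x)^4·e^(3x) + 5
The product is a 0·∞ indeterminate form at x → -∞.
Rewrite the product as 4(-x)^4 / e^(-3x) (an ∞/∞ form) and apply L'Hôpital, or use the standard hierarchy e^(3|x|) ≫ |(-x)^4| as x → -∞.
The indeterminate product → 0, so the limit = 5.

Final answer: 5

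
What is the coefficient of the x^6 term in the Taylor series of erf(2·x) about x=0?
Expand to order 6: erf(2·x) = 32·x^5/(5·√(π)) - 16·x^3/(3·√(π)) + 4·x/√(π) + O(x^7).
The coefficient of x^6 is 0.

Final answer: 0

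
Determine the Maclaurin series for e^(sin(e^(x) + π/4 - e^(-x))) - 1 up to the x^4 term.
x^4·(-√(2)·e^(√(2)/2) + e^(√(2)/2)/6) + x^3·(-2·e^(√(2)/2) - √(2)·e^(√(2)/2)/6) + x^2·(-√(2)·e^(√(2)/2) + e^(√(2)/2)) + √(2)·x·e^(√(2)/2) - 1 + e^(√(2)/2)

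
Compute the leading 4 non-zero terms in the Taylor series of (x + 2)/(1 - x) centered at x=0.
3·x^3 + 3·x^2 + 3·x + 2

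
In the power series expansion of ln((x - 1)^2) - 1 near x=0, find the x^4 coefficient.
Expand to order 4: ln((x - 1)^2) - 1 = -x^4/2 - 2·x^3/3 - x^2 - 2·x - 1 + O(x^5).
The coefficient of x^4 is -1/2.

Final answer: -1/2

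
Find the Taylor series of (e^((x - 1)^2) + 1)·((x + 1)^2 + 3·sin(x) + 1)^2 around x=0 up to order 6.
x^6·(1/2 + 502·e/45) + x^5·(-379·e/30 - 9/10) + x^4·(-4 + 13·e) + x^3·(8 - 10·e/3) + x^2·(e + 29) + x·(20 + 12·e) + 4 + 4·e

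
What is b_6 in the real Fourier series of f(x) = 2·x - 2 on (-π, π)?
b_6 = (1/π) ∫_{-π}^{π} f(x)·sin(6x) dx.
Evaluate the integral (use parity and integration by parts as needed): b_6 = -2/3.

Final answer: -2/3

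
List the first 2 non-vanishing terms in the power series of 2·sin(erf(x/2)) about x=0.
x^3·(-1/(6·√(π)) - 1/(3·π^(3/2))) + 2·x/√(π)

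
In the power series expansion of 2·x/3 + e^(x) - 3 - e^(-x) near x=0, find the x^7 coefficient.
Expand to order 7: 2·x/3 + e^(x) - 3 - e^(-x) = x^7/2520 + x^5/60 + x^3/3 + 8·x/3 - 3 + O(x^8).
The coefficient of x^7 is 1/2520.

Final answer: 1/2520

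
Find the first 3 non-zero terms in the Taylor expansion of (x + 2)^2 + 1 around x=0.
x^2 + 4·x + 5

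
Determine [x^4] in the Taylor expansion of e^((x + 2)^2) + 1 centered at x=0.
115·e^(4)/6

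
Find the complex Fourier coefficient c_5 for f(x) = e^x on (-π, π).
Compute the real Fourier coefficients first: a_5 = (1 - e^(2·π))·e^(-π)/(26·π), b_5 = (-5 + 5·e^(2·π))·e^(-π)/(26·π).
Then c_5 = (a_5 − i·b_5)/2 = -e^(π)/(52·π) + e^(-π)/(52·π) - 5·i·e^(π)/(52·π) + 5·i·e^(-π)/(52·π).

Final answer: -e^(π)/(52·π) + e^(-π)/(52·π) - 5·i·e^(π)/(52·π) + 5·i·e^(-π)/(52·π)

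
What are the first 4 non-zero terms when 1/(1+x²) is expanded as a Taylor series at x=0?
-x^6 + x^4 - x^2 + 1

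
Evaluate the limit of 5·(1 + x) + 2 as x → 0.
Direct substitution at x = 0 gives 7.

Final answer: 7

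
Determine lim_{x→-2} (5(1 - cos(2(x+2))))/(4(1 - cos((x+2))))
Both numerator and denominator → 0 as x → -2; this is a 0/0 indeterminate form.
Expand each to leading order near x = -2: numerator ~ 10·(x + 2)^2, denominator ~ 2·(x + 2)^2.
The limit of the ratio is 5.

Final answer: 5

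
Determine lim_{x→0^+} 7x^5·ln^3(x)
This is a 0·∞ indeterminate form at x → 0⁺.
Rewrite the product as 7·ln^3(x) / x^(-5) and apply L'Hôpital, or use the standard hierarchy x^(-5) ≫ |ln x|^3 as x → 0⁺.
The indeterminate product → 0, so the limit = 0.

Final answer: 0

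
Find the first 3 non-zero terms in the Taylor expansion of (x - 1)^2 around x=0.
x^2 - 2·x + 1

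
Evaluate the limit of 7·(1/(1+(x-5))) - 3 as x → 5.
Direct substitution at x = 5 gives 4.

Final answer: 4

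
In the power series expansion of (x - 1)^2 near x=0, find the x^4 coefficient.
Expand to order 4: (x - 1)^2 = x^2 - 2·x + 1 + O(x^5).
The coefficient of x^4 is 0.

Final answer: 0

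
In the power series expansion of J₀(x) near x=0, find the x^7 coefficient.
Expand to order 7: J₀(x) = -x^6/2304 + x^4/64 - x^2/4 + 1 + O(x^8).
The coefficient of x^7 is 0.

Final answer: 0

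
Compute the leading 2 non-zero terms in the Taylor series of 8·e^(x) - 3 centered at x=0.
8·x + 5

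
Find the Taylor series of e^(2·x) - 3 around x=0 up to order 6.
4·x^6/45 + 4·x^5/15 + 2·x^4/3 + 4·x^3/3 + 2·x^2 + 2·x - 2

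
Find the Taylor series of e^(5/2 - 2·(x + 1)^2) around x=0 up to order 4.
-10·x^4·e^(1/2)/3 - 8·x^3·e^(1/2)/3 + 6·x^2·e^(1/2) - 4·x·e^(1/2) + e^(1/2)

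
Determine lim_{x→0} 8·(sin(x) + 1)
Direct substitution at x = 0 gives 8.

Final answer: 8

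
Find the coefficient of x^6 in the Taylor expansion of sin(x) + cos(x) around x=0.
Expand to order 6: sin(x) + cos(x) = -x^6/720 + x^5/120 + x^4/24 - x^3/6 - x^2/2 + x + 1 + O(x^7).
The coefficient of x^6 is -1/720.

Final answer: -1/720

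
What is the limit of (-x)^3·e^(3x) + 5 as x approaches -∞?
The product is a 0·∞ indeterminate form at x → -∞.
Rewrite the product as (-x)^3 / e^(-3x) (an ∞/∞ form) and apply L'Hôpital, or use the standard hierarchy e^(3|x|) ≫ |(-x)^3| as x → -∞.
The indeterminate product → 0, so the limit = 5.

Final answer: 5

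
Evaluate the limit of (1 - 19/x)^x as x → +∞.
As x → +∞: this is the defining limit (1 - 19/x)^x → e^(-19).
Limit = e^(-19).

Final answer: e^(-19)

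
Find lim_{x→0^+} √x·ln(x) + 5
The product is a 0·∞ indeterminate form at x → 0⁺.
Rewrite the product as ln(x) / x^(-1/2) and apply L'Hôpital, or use the standard hierarchy x^(-1/2) ≫ |ln x| as x → 0⁺.
The indeterminate product → 0, so the limit = 5.

Final answer: 5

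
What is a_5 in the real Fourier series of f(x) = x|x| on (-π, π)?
a_5 = (1/π) ∫_{-π}^{π} f(x)·cos(5x) dx.
Evaluate the integral (use parity and integration by parts as needed): a_5 = 0.

Final answer: 0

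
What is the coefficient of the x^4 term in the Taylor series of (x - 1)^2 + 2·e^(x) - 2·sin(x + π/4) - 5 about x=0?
Expand to order 4: (x - 1)^2 + 2·e^(x) - 2·sin(x + π/4) - 5 = x^4·(1/12 - √(2)/24) + x^3·(√(2)/6 + 1/3) + x^2·(√(2)/2 + 2) - √(2)·x - 2 - √(2) + O(x^5).
The coefficient of x^4 is 1/12 - √(2)/24.

Final answer: 1/12 - √(2)/24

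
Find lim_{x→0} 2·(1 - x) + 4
Direct substitution at x = 0 gives 6.

Final answer: 6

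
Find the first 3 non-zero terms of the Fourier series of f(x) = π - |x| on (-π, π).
4·cos(x)/π + 4·cos(3·x)/(9·π) + π/2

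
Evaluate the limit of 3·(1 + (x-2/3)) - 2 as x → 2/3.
Direct substitution at x = 2/3 gives 1.

Final answer: 1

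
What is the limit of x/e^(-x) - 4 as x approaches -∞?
The quotient is an ∞/∞ indeterminate form as x → -∞.
Compare growth rates of the dominant terms (exponentials ≫ polynomials ≫ logarithms), or apply L'Hôpital's rule; the quotient → 0.
Adding the constant: 0 - 4 = -4. Limit = -4.

Final answer: -4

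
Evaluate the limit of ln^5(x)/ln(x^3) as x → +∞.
This is an ∞/∞ indeterminate form as x → +∞.
Write ln(x^3) = 3·ln(x), reducing the quotient to ln^4(x)/3 → ∞.
Limit = ∞.

Final answer: ∞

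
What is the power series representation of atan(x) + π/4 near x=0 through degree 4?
-x^3/3 + x + π/4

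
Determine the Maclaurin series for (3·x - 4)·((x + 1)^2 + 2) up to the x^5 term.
3·x^3 + 2·x^2 + x - 12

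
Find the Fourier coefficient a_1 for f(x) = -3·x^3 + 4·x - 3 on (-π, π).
a_1 = (1/π) ∫_{-π}^{π} f(x)·cos(1x) dx.
Evaluate the integral (use parity and integration by parts as needed): a_1 = 0.

Final answer: 0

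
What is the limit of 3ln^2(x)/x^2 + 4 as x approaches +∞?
The quotient is an ∞/∞ indeterminate form as x → +∞.
The polynomial denominator x^2 dominates the logarithmic numerator (any positive power of x ≫ ln^2(x) as x → ∞), so the quotient → 0.
Adding the constant: 0 + 4 = 4. Limit = 4.

Final answer: 4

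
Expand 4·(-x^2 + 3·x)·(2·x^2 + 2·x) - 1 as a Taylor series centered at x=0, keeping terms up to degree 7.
-8·x^4 + 16·x^3 + 24·x^2 - 1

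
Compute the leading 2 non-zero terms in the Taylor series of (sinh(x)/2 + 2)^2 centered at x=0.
2·x + 4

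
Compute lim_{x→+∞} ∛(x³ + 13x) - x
This is an ∞ − ∞ indeterminate form.
Multiply by (A² + AB + B²)/(A² + AB + B²) where A = ∛(x³+13x), B = x to use A³ − B³ = (A−B)(A²+AB+B²); the x³ terms cancel, leaving (13x)/(A²+AB+B²) with denominator ~ 3x², so the limit is 0.
Limit = 0.

Final answer: 0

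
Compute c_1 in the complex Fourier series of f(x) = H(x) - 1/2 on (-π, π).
Compute the real Fourier coefficients first: a_1 = 0, b_1 = 2/π.
Then c_1 = (a_1 − i·b_1)/2 = -i/π.

Final answer: -i/π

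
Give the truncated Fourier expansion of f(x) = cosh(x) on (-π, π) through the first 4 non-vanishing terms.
-cos(x)·sinh(π)/π + 2·cos(2·x)·sinh(π)/(5·π) - cos(3·x)·sinh(π)/(5·π) + sinh(π)/π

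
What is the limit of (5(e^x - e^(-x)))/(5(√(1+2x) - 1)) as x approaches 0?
Both numerator and denominator → 0 as x → 0; this is a 0/0 indeterminate form.
Expand each to leading order near x = 0: numerator ~ 10·x, denominator ~ 5·x.
The limit of the ratio is 2.

Final answer: 2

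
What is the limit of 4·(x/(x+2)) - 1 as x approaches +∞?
Evaluate the dominant behaviour as x → +∞; each term tends to a finite value or vanishes.
Limit = 3.

Final answer: 3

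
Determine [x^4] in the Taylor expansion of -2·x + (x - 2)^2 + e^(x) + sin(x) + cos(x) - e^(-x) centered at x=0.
Expand to order 4: -2·x + (x - 2)^2 + e^(x) + sin(x) + cos(x) - e^(-x) = x^4/24 + x^3/6 + x^2/2 - 3·x + 5 + O(x^5).
The coefficient of x^4 is 1/24.

Final answer: 1/24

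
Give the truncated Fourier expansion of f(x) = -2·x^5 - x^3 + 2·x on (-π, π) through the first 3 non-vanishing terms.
(-464 - 4·π^4 + 78·π^2)·sin(x) + (-9·π^2 + 23/2 + 2·π^4)·sin(2·x) + (-4·π^4/3 - 16/81 + 62·π^2/27)·sin(3·x)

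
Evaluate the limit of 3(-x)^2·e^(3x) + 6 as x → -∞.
The product is a 0·∞ indeterminate form at x → -∞.
Rewrite the product as 3(-x)^2 / e^(-3x) (an ∞/∞ form) and apply L'Hôpital, or use the standard hierarchy e^(3|x|) ≫ |(-x)^2| as x → -∞.
The indeterminate product → 0, so the limit = 6.

Final answer: 6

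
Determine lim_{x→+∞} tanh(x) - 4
Evaluate the dominant behaviour as x → +∞; each term tends to a finite value or vanishes.
Limit = -3.

Final answer: -3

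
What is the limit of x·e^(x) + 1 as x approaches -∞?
The product is a 0·∞ indeterminate form at x → -∞.
Rewrite the product as x / e^(-x) (an ∞/∞ form) and apply L'Hôpital, or use the standard hierarchy e^(|x|) ≫ |x| as x → -∞.
The indeterminate product → 0, so the limit = 1.

Final answer: 1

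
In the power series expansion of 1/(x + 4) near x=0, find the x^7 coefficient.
Expand to order 7: 1/(x + 4) = -x^7/65536 + x^6/16384 - x^5/4096 + x^4/1024 - x^3/256 + x^2/64 - x/16 + 1/4 + O(x^8).
The coefficient of x^7 is -1/65536.

Final answer: -1/65536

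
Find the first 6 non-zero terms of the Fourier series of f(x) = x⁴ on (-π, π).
(48 - 8·π^2)·cos(x) + (-3 + 2·π^2)·cos(2·x) + (16/27 - 8·π^2/9)·cos(3·x) + (-3/16 + π^2/2)·cos(4·x) + (48/625 - 8·π^2/25)·cos(5·x) + π^4/5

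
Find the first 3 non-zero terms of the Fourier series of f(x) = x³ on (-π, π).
(-12 + 2·π^2)·sin(x) + (3/2 - π^2)·sin(2·x) + (-4/9 + 2·π^2/3)·sin(3·x)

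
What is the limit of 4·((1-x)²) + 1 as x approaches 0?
Direct substitution at x = 0 gives 5.

Final answer: 5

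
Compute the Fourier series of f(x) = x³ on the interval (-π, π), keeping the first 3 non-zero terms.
(-12 + 2·π^2)·sin(x) + (3/2 - π^2)·sin(2·x) + (-4/9 + 2·π^2/3)·sin(3·x)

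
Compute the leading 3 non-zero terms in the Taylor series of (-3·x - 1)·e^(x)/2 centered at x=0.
-7·x^2/4 - 2·x - 1/2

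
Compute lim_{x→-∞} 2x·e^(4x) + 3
The product is a 0·∞ indeterminate form at x → -∞.
Rewrite the product as 2x / e^(-4x) (an ∞/∞ form) and apply L'Hôpital, or use the standard hierarchy e^(4|x|) ≫ |x| as x → -∞.
The indeterminate product → 0, so the limit = 3.

Final answer: 3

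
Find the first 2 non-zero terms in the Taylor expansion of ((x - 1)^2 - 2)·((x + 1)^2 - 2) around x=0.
1 - 6·x^2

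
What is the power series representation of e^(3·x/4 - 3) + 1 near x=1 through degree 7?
(1 + e^(9/4))·e^(-9/4) + 3·e^(-9/4)·(x - 1)/4 + 9·e^(-9/4)·(x - 1)^2/32 + 9·e^(-9/4)·(x - 1)^3/128 + 27·e^(-9/4)·(x - 1)^4/2048 + 81·e^(-9/4)·(x - 1)^5/40960 + 81·e^(-9/4)·(x - 1)^6/327680 + 243·e^(-9/4)·(x - 1)^7/9175040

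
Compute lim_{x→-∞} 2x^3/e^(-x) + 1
The quotient is an ∞/∞ indeterminate form as x → -∞.
Compare growth rates of the dominant terms (exponentials ≫ polynomials ≫ logarithms), or apply L'Hôpital's rule; the quotient → 0.
Adding the constant: 0 + 1 = 1. Limit = 1.

Final answer: 1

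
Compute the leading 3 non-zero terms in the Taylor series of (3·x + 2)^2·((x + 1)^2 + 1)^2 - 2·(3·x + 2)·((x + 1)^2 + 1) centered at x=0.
148·x^2 + 60·x + 8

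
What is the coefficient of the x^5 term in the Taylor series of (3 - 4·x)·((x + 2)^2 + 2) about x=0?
Expand to order 5: (3 - 4·x)·((x + 2)^2 + 2) = -4·x^3 - 13·x^2 - 12·x + 18 + O(x^6).
The coefficient of x^5 is 0.

Final answer: 0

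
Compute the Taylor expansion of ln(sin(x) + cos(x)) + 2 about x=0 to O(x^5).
-2·x^4/3 + 2·x^3/3 - x^2 + x + 2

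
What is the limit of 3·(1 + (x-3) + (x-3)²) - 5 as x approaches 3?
Direct substitution at x = 3 gives -2.

Final answer: -2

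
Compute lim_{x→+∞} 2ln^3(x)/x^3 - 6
The quotient is an ∞/∞ indeterminate form as x → +∞.
The polynomial denominator x^3 dominates the logarithmic numerator (any positive power of x ≫ ln^3(x) as x → ∞), so the quotient → 0.
Adding the constant: 0 - 6 = -6. Limit = -6.

Final answer: -6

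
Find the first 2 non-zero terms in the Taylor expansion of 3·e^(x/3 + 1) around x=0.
e·x + 3·e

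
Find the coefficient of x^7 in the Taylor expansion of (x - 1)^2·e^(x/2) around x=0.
Expand to order 7: (x - 1)^2·e^(x/2) = 47·x^7/215040 + 97·x^6/46080 + 61·x^5/3840 + 11·x^4/128 + 13·x^3/48 + x^2/8 - 3·x/2 + 1 + O(x^8).
The coefficient of x^7 is 47/215040.

Final answer: 47/215040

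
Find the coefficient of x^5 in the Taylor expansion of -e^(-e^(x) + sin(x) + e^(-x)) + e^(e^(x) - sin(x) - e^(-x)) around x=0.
Expand to order 5: -e^(-e^(x) + sin(x) + e^(-x)) + e^(e^(x) - sin(x) - e^(-x)) = 8·x^5/15 + 4·x^3/3 + 2·x + O(x^6).
The coefficient of x^5 is 8/15.

Final answer: 8/15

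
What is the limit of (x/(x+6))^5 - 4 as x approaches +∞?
As x → +∞: x/(x+6) = 1/(1 + 6/x) → 1, and the 5th power of a limit-1 base also → 1; with the additive constant, 1 - 4 = -3.
Limit = -3.

Final answer: -3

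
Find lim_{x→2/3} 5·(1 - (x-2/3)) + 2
Direct substitution at x = 2/3 gives 7.

Final answer: 7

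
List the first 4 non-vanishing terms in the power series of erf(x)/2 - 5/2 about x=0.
x^5/(10·√(π)) - x^3/(3·√(π)) + x/√(π) - 5/2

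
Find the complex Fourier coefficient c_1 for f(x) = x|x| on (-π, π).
Compute the real Fourier coefficients first: a_1 = 0, b_1 = (-8 + 2·π^2)/π.
Then c_1 = (a_1 − i·b_1)/2 = -i·π + 4·i/π.

Final answer: -i·π + 4·i/π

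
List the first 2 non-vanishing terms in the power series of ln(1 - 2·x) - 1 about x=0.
-2·x - 1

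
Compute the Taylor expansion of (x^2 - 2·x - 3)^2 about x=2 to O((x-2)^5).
9 - 12·(x - 2) - 2·(x - 2)^2 + 4·(x - 2)^3 + (x - 2)^4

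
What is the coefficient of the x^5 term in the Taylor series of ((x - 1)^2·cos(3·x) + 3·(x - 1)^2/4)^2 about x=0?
-261/4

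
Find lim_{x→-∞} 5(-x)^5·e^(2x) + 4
The product is a 0·∞ indeterminate form at x → -∞.
Rewrite the product as 5(-x)^5 / e^(-2x) (an ∞/∞ form) and apply L'Hôpital, or use the standard hierarchy e^(2|x|) ≫ |(-x)^5| as x → -∞.
The indeterminate product → 0, so the limit = 4.

Final answer: 4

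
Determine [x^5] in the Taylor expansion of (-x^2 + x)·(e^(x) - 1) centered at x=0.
Expand to order 5: (-x^2 + x)·(e^(x) - 1) = -x^5/8 - x^4/3 - x^3/2 + x^2 + O(x^6).
The coefficient of x^5 is -1/8.

Final answer: -1/8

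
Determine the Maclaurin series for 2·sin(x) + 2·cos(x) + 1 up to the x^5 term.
x^5/60 + x^4/12 - x^3/3 - x^2 + 2·x + 3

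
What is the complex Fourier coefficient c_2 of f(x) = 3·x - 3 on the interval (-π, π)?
Compute the real Fourier coefficients first: a_2 = 0, b_2 = -3.
Then c_2 = (a_2 − i·b_2)/2 = 3·i/2.

Final answer: 3·i/2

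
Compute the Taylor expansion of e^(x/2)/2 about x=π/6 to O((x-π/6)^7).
e^(π/12)/2 + e^(π/12)·(x - π/6)/4 + e^(π/12)·(x - π/6)^2/16 + e^(π/12)·(x - π/6)^3/96 + e^(π/12)·(x - π/6)^4/768 + e^(π/12)·(x - π/6)^5/7680 + e^(π/12)·(x - π/6)^6/92160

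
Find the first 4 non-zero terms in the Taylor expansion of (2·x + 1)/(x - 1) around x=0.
-3·x^3 - 3·x^2 - 3·x - 1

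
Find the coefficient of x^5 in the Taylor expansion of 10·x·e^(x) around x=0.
Expand to order 5: 10·x·e^(x) = 5·x^5/12 + 5·x^4/3 + 5·x^3 + 10·x^2 + 10·x + O(x^6).
The coefficient of x^5 is 5/12.

Final answer: 5/12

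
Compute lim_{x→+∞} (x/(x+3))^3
As x → +∞: x/(x+3) = 1/(1 + 3/x) → 1, and the 3rd power of a limit-1 base also → 1.
Limit = 1.

Final answer: 1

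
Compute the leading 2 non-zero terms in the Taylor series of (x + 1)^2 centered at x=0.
2·x + 1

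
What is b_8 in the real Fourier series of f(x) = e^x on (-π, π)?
b_8 = (1/π) ∫_{-π}^{π} f(x)·sin(8x) dx.
Evaluate the integral (use parity and integration by parts as needed): b_8 = (8 - 8·e^(2·π))·e^(-π)/(65·π).

Final answer: (8 - 8·e^(2·π))·e^(-π)/(65·π)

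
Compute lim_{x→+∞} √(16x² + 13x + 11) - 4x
As x → +∞: multiply by the conjugate to get (13x+11)/(√(16x²+13x+11)+4x); the denominator ~ 8x, so the limit is 13/8.
Limit = 13/8.

Final answer: 13/8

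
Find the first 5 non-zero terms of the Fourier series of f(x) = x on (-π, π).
2·sin(x) - sin(2·x) + 2·sin(3·x)/3 - sin(4·x)/2 + 2·sin(5·x)/5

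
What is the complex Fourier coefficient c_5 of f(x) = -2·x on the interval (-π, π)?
Compute the real Fourier coefficients first: a_5 = 0, b_5 = -4/5.
Then c_5 = (a_5 − i·b_5)/2 = 2·i/5.

Final answer: 2·i/5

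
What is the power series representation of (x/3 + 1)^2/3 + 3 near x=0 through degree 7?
x^2/27 + 2·x/9 + 10/3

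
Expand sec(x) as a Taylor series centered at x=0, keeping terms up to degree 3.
x^2/2 + 1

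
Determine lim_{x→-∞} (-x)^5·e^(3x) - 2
The product is a 0·∞ indeterminate form at x → -∞.
Rewrite the product as (-x)^5 / e^(-3x) (an ∞/∞ form) and apply L'Hôpital, or use the standard hierarchy e^(3|x|) ≫ |(-x)^5| as x → -∞.
The indeterminate product → 0, so the limit = -2.

Final answer: -2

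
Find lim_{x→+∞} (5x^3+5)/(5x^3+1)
This is an ∞/∞ indeterminate form as x → +∞.
Divide numerator and denominator by x^3 and let the lower-order terms vanish; the leading terms give 5/5 = 1.
Limit = 1.

Final answer: 1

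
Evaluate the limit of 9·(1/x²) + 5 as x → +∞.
Evaluate the dominant behaviour as x → +∞; each term tends to a finite value or vanishes.
Limit = 5.

Final answer: 5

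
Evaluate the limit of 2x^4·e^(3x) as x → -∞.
This is a 0·∞ indeterminate form at x → -∞.
Rewrite the product as 2x^4 / e^(-3x) (an ∞/∞ form) and apply L'Hôpital, or use the standard hierarchy e^(3|x|) ≫ |x^4| as x → -∞.
The indeterminate product → 0, so the limit = 0.

Final answer: 0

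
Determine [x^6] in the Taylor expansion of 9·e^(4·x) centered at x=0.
Expand to order 6: 9·e^(4·x) = 256·x^6/5 + 384·x^5/5 + 96·x^4 + 96·x^3 + 72·x^2 + 36·x + 9 + O(x^7).
The coefficient of x^6 is 256/5.

Final answer: 256/5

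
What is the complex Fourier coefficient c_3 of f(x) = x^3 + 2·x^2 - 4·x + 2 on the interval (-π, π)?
Compute the real Fourier coefficients first: a_3 = -8/9, b_3 = -28/9 + 2·π^2/3.
Then c_3 = (a_3 − i·b_3)/2 = -4/9 - i·π^2/3 + 14·i/9.

Final answer: -4/9 - i·π^2/3 + 14·i/9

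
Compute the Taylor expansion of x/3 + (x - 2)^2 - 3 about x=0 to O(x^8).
x^2 - 11·x/3 + 1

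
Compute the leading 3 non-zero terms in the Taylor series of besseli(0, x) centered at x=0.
x^4/64 + x^2/4 + 1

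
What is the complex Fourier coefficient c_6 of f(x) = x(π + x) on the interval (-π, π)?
Compute the real Fourier coefficients first: a_6 = 1/9, b_6 = -π/3.
Then c_6 = (a_6 − i·b_6)/2 = 1/18 + i·π/6.

Final answer: 1/18 + i·π/6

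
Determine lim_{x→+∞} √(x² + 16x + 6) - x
This is an ∞ − ∞ indeterminate form.
Multiply and divide by the conjugate √(x²+16x + 6) + x; the x² terms cancel, leaving (16x + 6)/(√(x²+16x + 6)+x) → 16/2 = 8.
Limit = 8.

Final answer: 8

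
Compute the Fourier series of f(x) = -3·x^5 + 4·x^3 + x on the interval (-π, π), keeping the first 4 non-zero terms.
(-766 - 6·π^4 + 128·π^2)·sin(x) + (-19·π^2 + 55/2 + 3·π^4)·sin(2·x) + (-2·π^4 - 110/27 + 64·π^2/9)·sin(3·x) + (-31·π^2/8 + 61/64 + 3·π^4/2)·sin(4·x)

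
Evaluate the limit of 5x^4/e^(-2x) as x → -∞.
This is an ∞/∞ indeterminate form as x → -∞.
Compare growth rates of the dominant terms (exponentials ≫ polynomials ≫ logarithms), or apply L'Hôpital's rule; the quotient → 0.
Limit = 0.

Final answer: 0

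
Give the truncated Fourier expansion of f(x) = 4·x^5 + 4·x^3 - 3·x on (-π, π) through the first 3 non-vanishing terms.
(-152·π^2 + 8·π^4 + 906)·sin(x) + (-4·π^4 - 21 + 16·π^2)·sin(2·x) + (-88·π^2/27 + 14/81 + 8·π^4/3)·sin(3·x)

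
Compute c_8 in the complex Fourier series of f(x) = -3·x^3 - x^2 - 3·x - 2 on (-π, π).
Compute the real Fourier coefficients first: a_8 = -1/16, b_8 = 87/128 + 3·π^2/4.
Then c_8 = (a_8 − i·b_8)/2 = -1/32 - 3·i·π^2/8 - 87·i/256.

Final answer: -1/32 - 3·i·π^2/8 - 87·i/256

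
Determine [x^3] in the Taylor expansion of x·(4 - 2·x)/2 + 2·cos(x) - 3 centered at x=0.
Expand to order 3: x·(4 - 2·x)/2 + 2·cos(x) - 3 = -2·x^2 + 2·x - 1 + O(x^4).
The coefficient of x^3 is 0.

Final answer: 0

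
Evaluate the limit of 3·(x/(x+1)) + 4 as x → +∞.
Evaluate the dominant behaviour as x → +∞; each term tends to a finite value or vanishes.
Limit = 7.

Final answer: 7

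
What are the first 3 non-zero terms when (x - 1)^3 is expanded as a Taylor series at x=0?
-3·x^2 + 3·x - 1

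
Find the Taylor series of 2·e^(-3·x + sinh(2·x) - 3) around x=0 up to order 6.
289·x^6·e^(-3)/360 + 37·x^5·e^(-3)/20 - 31·x^4·e^(-3)/12 + 7·x^3·e^(-3)/3 + x^2·e^(-3) - 2·x·e^(-3) + 2·e^(-3)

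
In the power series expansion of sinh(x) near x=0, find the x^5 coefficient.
Expand to order 5: sinh(x) = x^5/120 + x^3/6 + x + O(x^6).
The coefficient of x^5 is 1/120.

Final answer: 1/120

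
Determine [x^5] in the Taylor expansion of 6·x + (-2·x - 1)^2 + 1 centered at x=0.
Expand to order 5: 6·x + (-2·x - 1)^2 + 1 = 4·x^2 + 10·x + 2 + O(x^6).
The coefficient of x^5 is 0.

Final answer: 0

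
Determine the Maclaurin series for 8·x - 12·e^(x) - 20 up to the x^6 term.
-x^6/60 - x^5/10 - x^4/2 - 2·x^3 - 6·x^2 - 4·x - 32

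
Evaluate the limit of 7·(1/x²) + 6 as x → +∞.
Evaluate the dominant behaviour as x → +∞; each term tends to a finite value or vanishes.
Limit = 6.

Final answer: 6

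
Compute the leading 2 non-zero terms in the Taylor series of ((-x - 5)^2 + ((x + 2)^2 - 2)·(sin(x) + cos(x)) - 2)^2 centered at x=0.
800·x + 625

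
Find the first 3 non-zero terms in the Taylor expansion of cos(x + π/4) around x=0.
-√(2)·x^2/4 - √(2)·x/2 + √(2)/2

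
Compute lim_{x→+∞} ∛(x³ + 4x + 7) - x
This is an ∞ − ∞ indeterminate form.
Multiply by (A² + AB + B²)/(A² + AB + B²) where A = ∛(x³+4x + 7), B = x to use A³ − B³ = (A−B)(A²+AB+B²); the x³ terms cancel, leaving (4x + 7)/(A²+AB+B²) with denominator ~ 3x², so the limit is 0.
Limit = 0.

Final answer: 0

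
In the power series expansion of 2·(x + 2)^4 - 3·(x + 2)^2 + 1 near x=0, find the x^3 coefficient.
Expand to order 3: 2·(x + 2)^4 - 3·(x + 2)^2 + 1 = 16·x^3 + 45·x^2 + 52·x + 21 + O(x^4).
The coefficient of x^3 is 16.

Final answer: 16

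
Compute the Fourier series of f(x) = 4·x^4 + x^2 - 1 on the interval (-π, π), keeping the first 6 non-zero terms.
(188 - 32·π^2)·cos(x) + (-11 + 8·π^2)·cos(2·x) + (52/27 - 32·π^2/9)·cos(3·x) + (-1/2 + 2·π^2)·cos(4·x) + (92/625 - 32·π^2/25)·cos(5·x) - 1 + π^2/3 + 4·π^4/5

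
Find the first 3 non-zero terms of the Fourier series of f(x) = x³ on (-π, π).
(-12 + 2·π^2)·sin(x) + (3/2 - π^2)·sin(2·x) + (-4/9 + 2·π^2/3)·sin(3·x)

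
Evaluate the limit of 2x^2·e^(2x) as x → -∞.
This is a 0·∞ indeterminate form at x → -∞.
Rewrite the product as 2x^2 / e^(-2x) (an ∞/∞ form) and apply L'Hôpital, or use the standard hierarchy e^(2|x|) ≫ |x^2| as x → -∞.
The indeterminate product → 0, so the limit = 0.

Final answer: 0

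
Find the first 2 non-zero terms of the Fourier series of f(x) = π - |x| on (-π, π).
4·cos(x)/π + π/2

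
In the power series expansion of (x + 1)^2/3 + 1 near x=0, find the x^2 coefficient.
Expand to order 2: (x + 1)^2/3 + 1 = x^2/3 + 2·x/3 + 4/3 + O(x^3).
The coefficient of x^2 is 1/3.

Final answer: 1/3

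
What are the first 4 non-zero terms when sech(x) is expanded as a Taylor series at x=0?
-61·x^6/720 + 5·x^4/24 - x^2/2 + 1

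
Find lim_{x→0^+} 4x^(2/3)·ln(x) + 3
The product is a 0·∞ indeterminate form at x → 0⁺.
Rewrite the product as 4·ln(x) / x^(-2/3) and apply L'Hôpital, or use the standard hierarchy x^(-2/3) ≫ |ln x| as x → 0⁺.
The indeterminate product → 0, so the limit = 3.

Final answer: 3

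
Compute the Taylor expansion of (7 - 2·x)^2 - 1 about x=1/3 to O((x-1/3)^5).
352/9 - 76·(x - 1/3)/3 + 4·(x - 1/3)^2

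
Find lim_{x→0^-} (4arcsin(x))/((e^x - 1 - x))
Both numerator and denominator → 0 as x → 0^-; this is a 0/0 indeterminate form.
Expand each to leading order near x = 0: numerator ~ 4·x, denominator ~ x^2/2.
The limit of the ratio is -∞.

Final answer: -∞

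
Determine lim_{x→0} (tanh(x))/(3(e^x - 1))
Both numerator and denominator → 0 as x → 0; this is a 0/0 indeterminate form.
Expand each to leading order near x = 0: numerator ~ x, denominator ~ 3·x.
The limit of the ratio is 1/3.

Final answer: 1/3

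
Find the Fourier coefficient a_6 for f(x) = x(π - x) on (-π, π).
a_6 = (1/π) ∫_{-π}^{π} f(x)·cos(6x) dx.
Evaluate the integral (use parity and integration by parts as needed): a_6 = -1/9.

Final answer: -1/9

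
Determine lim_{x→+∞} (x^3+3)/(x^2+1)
This is an ∞/∞ indeterminate form as x → +∞.
Divide numerator and denominator by x^3 and let the lower-order terms vanish; the numerator's degree 3 exceeds the denominator's degree 2, so the quotient diverges.
Limit = ∞.

Final answer: ∞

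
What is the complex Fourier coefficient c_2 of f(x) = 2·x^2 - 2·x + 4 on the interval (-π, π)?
Compute the real Fourier coefficients first: a_2 = 2, b_2 = 2.
Then c_2 = (a_2 − i·b_2)/2 = 1 - i.

Final answer: 1 - i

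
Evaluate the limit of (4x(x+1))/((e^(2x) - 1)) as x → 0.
Both numerator and denominator → 0 as x → 0; this is a 0/0 indeterminate form.
Expand each to leading order near x = 0: numerator ~ 4·x, denominator ~ 2·x.
The limit of the ratio is 2.

Final answer: 2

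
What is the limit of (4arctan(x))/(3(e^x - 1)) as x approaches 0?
Both numerator and denominator → 0 as x → 0; this is a 0/0 indeterminate form.
Expand each to leading order near x = 0: numerator ~ 4·x, denominator ~ 3·x.
The limit of the ratio is 4/3.

Final answer: 4/3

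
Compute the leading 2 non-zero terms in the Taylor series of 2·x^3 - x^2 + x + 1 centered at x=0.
x + 1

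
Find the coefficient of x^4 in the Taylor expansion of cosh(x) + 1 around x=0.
Expand to order 4: cosh(x) + 1 = x^4/24 + x^2/2 + 2 + O(x^5).
The coefficient of x^4 is 1/24.

Final answer: 1/24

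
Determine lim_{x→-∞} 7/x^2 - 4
Evaluate the dominant behaviour as x → -∞; each term tends to a finite value or vanishes.
Limit = -4.

Final answer: -4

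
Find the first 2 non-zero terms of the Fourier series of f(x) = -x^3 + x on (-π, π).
(14 - 2·π^2)·sin(x) + (-5/2 + π^2)·sin(2·x)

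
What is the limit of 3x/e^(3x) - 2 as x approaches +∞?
The quotient is an ∞/∞ indeterminate form as x → +∞.
The exponential denominator e^(3x) dominates the polynomial numerator (e^x ≫ x as x → ∞), so the quotient → 0.
Adding the constant: 0 - 2 = -2. Limit = -2.

Final answer: -2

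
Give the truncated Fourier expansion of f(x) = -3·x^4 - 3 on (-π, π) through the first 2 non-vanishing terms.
(-144 + 24·π^2)·cos(x) - 3·π^4/5 - 3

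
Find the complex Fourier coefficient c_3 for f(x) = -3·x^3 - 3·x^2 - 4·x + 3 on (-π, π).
Compute the real Fourier coefficients first: a_3 = 4/3, b_3 = -2·π^2 - 4/3.
Then c_3 = (a_3 − i·b_3)/2 = 2/3 + 2·i/3 + i·π^2.

Final answer: 2/3 + 2·i/3 + i·π^2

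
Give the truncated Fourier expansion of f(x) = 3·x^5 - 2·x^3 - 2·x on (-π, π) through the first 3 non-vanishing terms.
(-124·π^2 + 6·π^4 + 740)·sin(x) + (-3·π^4 - 47/2 + 17·π^2)·sin(2·x) + (-52·π^2/9 + 68/27 + 2·π^4)·sin(3·x)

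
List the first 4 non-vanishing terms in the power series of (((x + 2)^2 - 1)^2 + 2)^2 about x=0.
1232·x^3 + 1060·x^2 + 528·x + 121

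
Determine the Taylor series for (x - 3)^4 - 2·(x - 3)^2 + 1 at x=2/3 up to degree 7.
1600/81 - 1120·(x - 2/3)/27 + 92·(x - 2/3)^2/3 - 28·(x - 2/3)^3/3 + (x - 2/3)^4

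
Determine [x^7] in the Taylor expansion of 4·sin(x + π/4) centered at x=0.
Expand to order 7: 4·sin(x + π/4) = -√(2)·x^7/2520 - √(2)·x^6/360 + √(2)·x^5/60 + √(2)·x^4/12 - √(2)·x^3/3 - √(2)·x^2 + 2·√(2)·x + 2·√(2) + O(x^8).
The coefficient of x^7 is -√(2)/2520.

Final answer: -√(2)/2520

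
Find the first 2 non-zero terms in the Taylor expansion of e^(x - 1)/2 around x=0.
x·e^(-1)/2 + e^(-1)/2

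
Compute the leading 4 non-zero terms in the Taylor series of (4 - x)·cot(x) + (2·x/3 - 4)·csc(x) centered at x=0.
-x^3/6 + 4·x^2/9 - 2·x - 1/3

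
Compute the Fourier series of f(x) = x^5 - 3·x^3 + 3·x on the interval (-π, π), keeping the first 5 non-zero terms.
(-46·π^2 + 2·π^4 + 282)·sin(x) + (-π^4 - 15 + 8·π^2)·sin(2·x) + (-94·π^2/27 + 350/81 + 2·π^4/3)·sin(3·x) + (-π^4/2 - 147/64 + 17·π^2/8)·sin(4·x) + (-38·π^2/25 + 978/625 + 2·π^4/5)·sin(5·x)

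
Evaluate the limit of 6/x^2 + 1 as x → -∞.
Evaluate the dominant behaviour as x → -∞; each term tends to a finite value or vanishes.
Limit = 1.

Final answer: 1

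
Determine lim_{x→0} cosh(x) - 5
Direct substitution at x = 0 gives -4.

Final answer: -4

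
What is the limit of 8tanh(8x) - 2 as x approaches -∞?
Evaluate the dominant behaviour as x → -∞; each term tends to a finite value or vanishes.
Limit = -10.

Final answer: -10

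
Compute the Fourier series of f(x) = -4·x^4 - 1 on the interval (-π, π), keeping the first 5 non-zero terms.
(-192 + 32·π^2)·cos(x) + (12 - 8·π^2)·cos(2·x) + (-64/27 + 32·π^2/9)·cos(3·x) + (3/4 - 2·π^2)·cos(4·x) - 4·π^4/5 - 1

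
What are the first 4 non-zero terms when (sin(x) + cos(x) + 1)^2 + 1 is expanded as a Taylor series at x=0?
-5·x^3/3 - x^2 + 4·x + 5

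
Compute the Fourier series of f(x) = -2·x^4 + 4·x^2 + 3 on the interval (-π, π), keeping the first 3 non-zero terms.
(-112 + 16·π^2)·cos(x) + (10 - 4·π^2)·cos(2·x) - 2·π^4/5 + 3 + 4·π^2/3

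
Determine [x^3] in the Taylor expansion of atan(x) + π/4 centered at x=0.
Expand to order 3: atan(x) + π/4 = -x^3/3 + x + π/4 + O(x^4).
The coefficient of x^3 is -1/3.

Final answer: -1/3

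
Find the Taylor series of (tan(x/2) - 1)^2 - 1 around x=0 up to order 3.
-x^3/12 + x^2/4 - x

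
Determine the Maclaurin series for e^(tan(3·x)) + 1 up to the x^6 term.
14337·x^6/80 + 2997·x^5/40 + 243·x^4/8 + 27·x^3/2 + 9·x^2/2 + 3·x + 2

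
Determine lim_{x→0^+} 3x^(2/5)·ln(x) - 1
The product is a 0·∞ indeterminate form at x → 0⁺.
Rewrite the product as 3·ln(x) / x^(-2/5) and apply L'Hôpital, or use the standard hierarchy x^(-2/5) ≫ |ln x| as x → 0⁺.
The indeterminate product → 0, so the limit = -1.

Final answer: -1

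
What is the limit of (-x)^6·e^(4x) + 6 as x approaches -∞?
The product is a 0·∞ indeterminate form at x → -∞.
Rewrite the product as (-x)^6 / e^(-4x) (an ∞/∞ form) and apply L'Hôpital, or use the standard hierarchy e^(4|x|) ≫ |(-x)^6| as x → -∞.
The indeterminate product → 0, so the limit = 6.

Final answer: 6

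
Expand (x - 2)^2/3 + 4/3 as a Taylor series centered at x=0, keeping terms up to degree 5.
x^2/3 - 4·x/3 + 8/3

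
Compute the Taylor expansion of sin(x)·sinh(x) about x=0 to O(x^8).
-x^6/90 + x^2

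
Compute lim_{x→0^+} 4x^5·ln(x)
This is a 0·∞ indeterminate form at x → 0⁺.
Rewrite the product as 4·ln(x) / x^(-5) and apply L'Hôpital, or use the standard hierarchy x^(-5) ≫ |ln x| as x → 0⁺.
The indeterminate product → 0, so the limit = 0.

Final answer: 0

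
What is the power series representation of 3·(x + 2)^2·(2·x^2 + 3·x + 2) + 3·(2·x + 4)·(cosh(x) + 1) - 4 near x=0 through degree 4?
13·x^4/2 + 36·x^3 + 72·x^2 + 72·x + 44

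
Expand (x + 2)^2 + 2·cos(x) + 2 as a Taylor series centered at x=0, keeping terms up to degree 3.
4·x + 8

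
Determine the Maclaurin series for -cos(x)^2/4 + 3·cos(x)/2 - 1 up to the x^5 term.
-x^4/48 - x^2/2 + 1/4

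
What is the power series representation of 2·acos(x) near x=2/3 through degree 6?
2·acos(2/3) - 6·√(5)·(x - 2/3)/5 - 18·√(5)·(x - 2/3)^2/25 - 153·√(5)·(x - 2/3)^3/125 - 567·√(5)·(x - 2/3)^4/250 - 60021·√(5)·(x - 2/3)^5/12500 - 676269·√(5)·(x - 2/3)^6/62500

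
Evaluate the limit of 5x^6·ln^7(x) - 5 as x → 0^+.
The product is a 0·∞ indeterminate form at x → 0⁺.
Rewrite the product as 5·ln^7(x) / x^(-6) and apply L'Hôpital, or use the standard hierarchy x^(-6) ≫ |ln x|^7 as x → 0⁺.
The indeterminate product → 0, so the limit = -5.

Final answer: -5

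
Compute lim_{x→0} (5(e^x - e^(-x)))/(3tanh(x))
Both numerator and denominator → 0 as x → 0; this is a 0/0 indeterminate form.
Expand each to leading order near x = 0: numerator ~ 10·x, denominator ~ 3·x.
The limit of the ratio is 10/3.

Final answer: 10/3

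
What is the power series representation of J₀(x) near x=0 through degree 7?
-x^6/2304 + x^4/64 - x^2/4 + 1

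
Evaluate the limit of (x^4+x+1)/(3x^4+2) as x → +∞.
This is an ∞/∞ indeterminate form as x → +∞.
Divide numerator and denominator by x^4 and let the lower-order terms vanish; the leading terms give 1/3.
Limit = 1/3.

Final answer: 1/3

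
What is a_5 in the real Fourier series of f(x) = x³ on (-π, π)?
a_5 = (1/π) ∫_{-π}^{π} f(x)·cos(5x) dx.
Evaluate the integral (use parity and integration by parts as needed): a_5 = 0.

Final answer: 0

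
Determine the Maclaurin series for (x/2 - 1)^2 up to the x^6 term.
x^2/4 - x + 1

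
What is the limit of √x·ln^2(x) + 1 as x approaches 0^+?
The product is a 0·∞ indeterminate form at x → 0⁺.
Rewrite the product as ln^2(x) / x^(-1/2) and apply L'Hôpital, or use the standard hierarchy x^(-1/2) ≫ |ln x|^2 as x → 0⁺.
The indeterminate product → 0, so the limit = 1.

Final answer: 1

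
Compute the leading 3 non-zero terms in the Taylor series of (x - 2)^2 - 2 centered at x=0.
x^2 - 4·x + 2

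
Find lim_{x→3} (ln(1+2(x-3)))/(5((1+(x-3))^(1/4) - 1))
Both numerator and denominator → 0 as x → 3; this is a 0/0 indeterminate form.
Expand each to leading order near x = 3: numerator ~ 2·(x - 3), denominator ~ 5·(x - 3)/4.
The limit of the ratio is 8/5.

Final answer: 8/5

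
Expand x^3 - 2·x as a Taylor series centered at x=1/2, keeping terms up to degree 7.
-7/8 - 5·(x - 1/2)/4 + 3·(x - 1/2)^2/2 + (x - 1/2)^3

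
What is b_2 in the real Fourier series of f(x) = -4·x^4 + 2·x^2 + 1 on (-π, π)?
b_2 = (1/π) ∫_{-π}^{π} f(x)·sin(2x) dx.
Evaluate the integral (use parity and integration by parts as needed): b_2 = 0.

Final answer: 0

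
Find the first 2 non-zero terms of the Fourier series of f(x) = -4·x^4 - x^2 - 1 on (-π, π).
(-188 + 32·π^2)·cos(x) - 4·π^4/5 - π^2/3 - 1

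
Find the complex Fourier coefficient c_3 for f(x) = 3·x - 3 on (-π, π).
Compute the real Fourier coefficients first: a_3 = 0, b_3 = 2.
Then c_3 = (a_3 − i·b_3)/2 = -i.

Final answer: -i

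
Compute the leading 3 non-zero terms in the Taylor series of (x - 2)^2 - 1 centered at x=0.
x^2 - 4·x + 3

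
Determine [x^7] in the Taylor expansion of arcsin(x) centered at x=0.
Expand to order 7: arcsin(x) = 5·x^7/112 + 3·x^5/40 + x^3/6 + x + O(x^8).
The coefficient of x^7 is 5/112.

Final answer: 5/112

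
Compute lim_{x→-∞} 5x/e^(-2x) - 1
The quotient is an ∞/∞ indeterminate form as x → -∞.
Compare growth rates of the dominant terms (exponentials ≫ polynomials ≫ logarithms), or apply L'Hôpital's rule; the quotient → 0.
Adding the constant: 0 - 1 = -1. Limit = -1.

Final answer: -1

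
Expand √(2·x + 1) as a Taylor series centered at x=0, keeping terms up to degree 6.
-21·x^6/16 + 7·x^5/8 - 5·x^4/8 + x^3/2 - x^2/2 + x + 1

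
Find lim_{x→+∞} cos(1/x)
Evaluate the dominant behaviour as x → +∞; each term tends to a finite value or vanishes.
Limit = 1.

Final answer: 1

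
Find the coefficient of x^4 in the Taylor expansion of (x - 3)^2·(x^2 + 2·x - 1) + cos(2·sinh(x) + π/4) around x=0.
Expand to order 4: (x - 3)^2·(x^2 + 2·x - 1) + cos(2·sinh(x) + π/4) = x^4 + x^3·(-4 + √(2)/2) + x^2·(-4 - √(2)) + x·(24 - √(2)) - 9 + √(2)/2 + O(x^5).
The coefficient of x^4 is 1.

Final answer: 1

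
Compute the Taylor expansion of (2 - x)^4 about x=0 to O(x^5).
x^4 - 8·x^3 + 24·x^2 - 32·x + 16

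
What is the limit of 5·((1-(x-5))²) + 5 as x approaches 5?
Direct substitution at x = 5 gives 10.

Final answer: 10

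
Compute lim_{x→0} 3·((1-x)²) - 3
Direct substitution at x = 0 gives 0.

Final answer: 0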